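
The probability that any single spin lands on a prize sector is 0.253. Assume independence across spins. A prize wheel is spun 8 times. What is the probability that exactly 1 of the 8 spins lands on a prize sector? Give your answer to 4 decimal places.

X ~ Binomial(n=8, p=0.253).
P(X=1) = C(8,1) · p^1 · (1−p)^7
= 8 · 0.253 · 0.12979 = 0.262697

0.2627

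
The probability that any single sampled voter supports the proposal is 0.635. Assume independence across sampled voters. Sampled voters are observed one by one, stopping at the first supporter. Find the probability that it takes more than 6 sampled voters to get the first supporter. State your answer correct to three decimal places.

0.002

Y = number of sampled voters to the first success; geometric, p = 0.635.
P(Y > 6) = P(first 6 all fail) = (1−p)^6 = 0.00236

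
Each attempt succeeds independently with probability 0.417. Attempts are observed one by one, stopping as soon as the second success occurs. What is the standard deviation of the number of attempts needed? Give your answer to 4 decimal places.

2.5895

Y = total attempts until the second success; negative binomial with r=2, p=0.417.
SD(Y) = √[r(1−p)/p²] = √(6.705427) = 2.589484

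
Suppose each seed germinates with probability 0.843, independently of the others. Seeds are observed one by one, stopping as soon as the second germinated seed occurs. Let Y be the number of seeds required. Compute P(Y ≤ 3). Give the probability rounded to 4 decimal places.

0.9338

Finishing within 3 seeds ⇔ at least 2 successes in the first 3. With X ~ Binomial(3, 0.843), P(Y ≤ 3) = 1 − P(X ≤ 1).
  k=0: C(3,0)·0.843^0·0.157^3 = 0.003870
  k=1: C(3,1)·0.843^1·0.157^2 = 0.062337
1 − 0.066207 = 0.933793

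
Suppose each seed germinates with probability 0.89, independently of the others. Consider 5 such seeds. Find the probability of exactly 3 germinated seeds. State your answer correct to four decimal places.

X ~ Binomial(n=5, p=0.89).
P(X=3) = C(5,3) · p^3 · (1−p)^2
= 10 · 0.70497 · 0.0121 = 0.085301

0.0853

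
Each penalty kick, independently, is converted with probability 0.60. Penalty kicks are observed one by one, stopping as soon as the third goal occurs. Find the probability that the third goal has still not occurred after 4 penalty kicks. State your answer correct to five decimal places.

Needing more than 4 penalty kicks ⇔ fewer than 3 successes in the first 4. With X ~ Binomial(4, 0.60), P(Y > 4) = P(X ≤ 2).
  k=0: C(4,0)·0.60^0·0.40^4 = 0.0256000
  k=1: C(4,1)·0.60^1·0.40^3 = 0.1536000
  k=2: C(4,2)·0.60^2·0.40^2 = 0.3456000
P(X ≤ 2) = 0.5248000

0.52480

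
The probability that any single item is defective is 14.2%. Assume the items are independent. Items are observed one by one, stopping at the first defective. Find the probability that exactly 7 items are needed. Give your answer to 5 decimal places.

0.05665

Geometric (trials to first success), p = 0.142.
P(Y = 7) = (1−p)^6 · p = 0.39895 · 0.142 = 0.0566516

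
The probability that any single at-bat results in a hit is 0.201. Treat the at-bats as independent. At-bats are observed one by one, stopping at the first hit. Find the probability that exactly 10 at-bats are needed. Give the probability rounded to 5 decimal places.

0.02668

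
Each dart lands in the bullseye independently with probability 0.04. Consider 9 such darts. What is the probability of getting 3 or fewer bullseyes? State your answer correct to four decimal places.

X ~ Binomial(9, 0.04); P(X ≤ 3) = Σ C(9,k) p^k (1−p)^(9−k) over k:
  k=0: C(9,0)·0.04^0·0.96^9 = 0.692534
  k=1: C(9,1)·0.04^1·0.96^8 = 0.259700
  k=2: C(9,2)·0.04^2·0.96^7 = 0.043283
  k=3: C(9,3)·0.04^3·0.96^6 = 0.004208
Total = 0.999726

0.9997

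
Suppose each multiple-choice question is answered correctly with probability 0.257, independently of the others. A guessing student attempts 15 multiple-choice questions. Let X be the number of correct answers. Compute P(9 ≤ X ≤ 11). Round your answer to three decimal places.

0.005

X ~ Binomial(15, 0.257); P(9 ≤ X ≤ 11) = Σ C(15,k) p^k (1−p)^(15−k) over k:
  k=9: C(15,9)·0.257^9·0.743^6 = 0.00412
  k=10: C(15,10)·0.257^10·0.743^5 = 0.00085
  k=11: C(15,11)·0.257^11·0.743^4 = 0.00013
Total = 0.00511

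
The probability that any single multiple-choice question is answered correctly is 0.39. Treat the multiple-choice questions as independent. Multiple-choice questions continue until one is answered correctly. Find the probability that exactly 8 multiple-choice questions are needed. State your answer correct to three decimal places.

Geometric (trials to first success), p = 0.39.
P(Y = 8) = (1−p)^7 · p = 0.031427 · 0.39 = 0.01226

0.012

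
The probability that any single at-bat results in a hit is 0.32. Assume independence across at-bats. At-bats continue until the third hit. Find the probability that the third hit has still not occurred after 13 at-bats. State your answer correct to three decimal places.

Needing more than 13 at-bats ⇔ fewer than 3 successes in the first 13. With X ~ Binomial(13, 0.32), P(Y > 13) = P(X ≤ 2).
  k=0: C(13,0)·0.32^0·0.68^13 = 0.00665
  k=1: C(13,1)·0.32^1·0.68^12 = 0.04066
  k=2: C(13,2)·0.32^2·0.68^11 = 0.11481
P(X ≤ 2) = 0.16212

0.162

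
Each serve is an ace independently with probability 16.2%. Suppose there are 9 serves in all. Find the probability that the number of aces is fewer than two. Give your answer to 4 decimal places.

X ~ Binomial(9, 0.162); P(X ≤ 1) = Σ C(9,k) p^k (1−p)^(9−k) over k:
  k=0: C(9,0)·0.162^0·0.838^9 = 0.203796
  k=1: C(9,1)·0.162^1·0.838^8 = 0.354576
Total = 0.558373

0.5584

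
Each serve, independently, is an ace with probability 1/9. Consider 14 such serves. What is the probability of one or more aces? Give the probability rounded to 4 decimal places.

0.8078

P(at least one) = 1 − P(none) = 1 − (1 − 0.111111)^14
= 1 − 0.192249 = 0.807751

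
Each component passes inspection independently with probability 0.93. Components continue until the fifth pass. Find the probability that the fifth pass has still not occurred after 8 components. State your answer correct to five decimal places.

0.00134

Needing more than 8 components ⇔ fewer than 5 successes in the first 8. With X ~ Binomial(8, 0.93), P(Y > 8) = P(X ≤ 4).
  k=0: C(8,0)·0.93^0·0.07^8 = 0.0000000
  k=1: C(8,1)·0.93^1·0.07^7 = 0.0000001
  k=2: C(8,2)·0.93^2·0.07^6 = 0.0000028
  k=3: C(8,3)·0.93^3·0.07^5 = 0.0000757
  k=4: C(8,4)·0.93^4·0.07^4 = 0.0012573
P(X ≤ 4) = 0.0013359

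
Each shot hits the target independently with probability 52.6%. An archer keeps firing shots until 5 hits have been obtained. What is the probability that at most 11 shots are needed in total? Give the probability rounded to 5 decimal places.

0.78105

Finishing within 11 shots ⇔ at least 5 successes in the first 11. With X ~ Binomial(11, 0.526), P(Y ≤ 11) = 1 − P(X ≤ 4).
  k=0: C(11,0)·0.526^0·0.474^11 = 0.0002714
  k=1: C(11,1)·0.526^1·0.474^10 = 0.0033125
  k=2: C(11,2)·0.526^2·0.474^9 = 0.0183797
  k=3: C(11,3)·0.526^3·0.474^8 = 0.0611882
  k=4: C(11,4)·0.526^4·0.474^7 = 0.1358017
1 − 0.2189536 = 0.7810464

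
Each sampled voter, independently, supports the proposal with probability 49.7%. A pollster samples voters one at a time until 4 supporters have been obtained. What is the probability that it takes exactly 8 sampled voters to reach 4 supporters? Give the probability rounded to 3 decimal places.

0.137

Y = trial on which the fourth success occurs; negative binomial, r=4, p=0.497.
P(Y=8) = C(7,3) · p^4 · (1−p)^4
= 35 · 0.061013 · 0.064014 = 0.13670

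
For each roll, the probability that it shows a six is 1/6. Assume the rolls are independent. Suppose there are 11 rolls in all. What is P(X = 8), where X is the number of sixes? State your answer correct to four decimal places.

X ~ Binomial(n=11, p=0.166667).
P(X=8) = C(11,8) · p^8 · (1−p)^3
= 165 · 5.9537e-07 · 0.5787 = 0.000057

0.0001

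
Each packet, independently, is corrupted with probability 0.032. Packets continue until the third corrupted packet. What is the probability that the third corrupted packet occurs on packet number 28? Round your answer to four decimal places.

0.0051

Y = trial on which the third success occurs; negative binomial, r=3, p=0.032.
P(Y=28) = C(27,2) · p^3 · (1−p)^25
= 351 · 3.2768e-05 · 0.44349 = 0.005101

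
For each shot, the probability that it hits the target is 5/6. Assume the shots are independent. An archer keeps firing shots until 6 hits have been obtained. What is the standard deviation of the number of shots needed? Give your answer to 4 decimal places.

Y = total shots until the sixth success; negative binomial with r=6, p=0.833333.
SD(Y) = √[r(1−p)/p²] = √(1.440000) = 1.200000

1.2000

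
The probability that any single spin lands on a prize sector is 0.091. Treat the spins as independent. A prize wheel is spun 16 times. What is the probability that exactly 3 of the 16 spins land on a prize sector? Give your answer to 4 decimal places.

X ~ Binomial(n=16, p=0.091).
P(X=3) = C(16,3) · p^3 · (1−p)^13
= 560 · 0.00075357 · 0.28929 = 0.122079

0.1221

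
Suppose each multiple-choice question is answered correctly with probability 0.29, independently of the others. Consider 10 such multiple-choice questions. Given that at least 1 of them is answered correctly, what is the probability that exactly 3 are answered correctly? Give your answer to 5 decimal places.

X ~ Binomial(10, 0.29). Want P(X=3 | X≥1) = P(X=3) / P(X≥1).
P(X=3) = C(10,3)·0.29^3·0.71^7 = 0.2661851
P(X≥1) = 1 − 0.0325524 = 0.9674476
Ratio = 0.2661851 / 0.9674476 = 0.2751416

0.27514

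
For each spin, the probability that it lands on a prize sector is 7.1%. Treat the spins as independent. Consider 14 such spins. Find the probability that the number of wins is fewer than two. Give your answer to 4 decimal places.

X ~ Binomial(14, 0.071); P(X ≤ 1) = Σ C(14,k) p^k (1−p)^(14−k) over k:
  k=0: C(14,0)·0.071^0·0.929^14 = 0.356632
  k=1: C(14,1)·0.071^1·0.929^13 = 0.381584
Total = 0.738216

0.7382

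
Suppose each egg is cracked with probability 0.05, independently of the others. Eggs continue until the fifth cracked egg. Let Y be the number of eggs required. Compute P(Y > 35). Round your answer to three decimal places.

Needing more than 35 eggs ⇔ fewer than 5 successes in the first 35. With X ~ Binomial(35, 0.05), P(Y > 35) = P(X ≤ 4).
  k=0: C(35,0)·0.05^0·0.95^35 = 0.16608
  k=1: C(35,1)·0.05^1·0.95^34 = 0.30594
  k=2: C(35,2)·0.05^2·0.95^33 = 0.27374
  k=3: C(35,3)·0.05^3·0.95^32 = 0.15848
  k=4: C(35,4)·0.05^4·0.95^31 = 0.06673
P(X ≤ 4) = 0.97097

0.971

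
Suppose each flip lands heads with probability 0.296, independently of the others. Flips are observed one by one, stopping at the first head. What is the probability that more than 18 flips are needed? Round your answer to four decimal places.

0.0018

Y = number of flips to the first success; geometric, p = 0.296.
P(Y > 18) = P(first 18 all fail) = (1−p)^18 = 0.001804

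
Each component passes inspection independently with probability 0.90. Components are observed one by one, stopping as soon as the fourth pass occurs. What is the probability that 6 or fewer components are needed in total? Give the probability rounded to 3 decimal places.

Finishing within 6 components ⇔ at least 4 successes in the first 6. With X ~ Binomial(6, 0.90), P(Y ≤ 6) = 1 − P(X ≤ 3).
  k=0: C(6,0)·0.90^0·0.10^6 = 0.00000
  k=1: C(6,1)·0.90^1·0.10^5 = 0.00005
  k=2: C(6,2)·0.90^2·0.10^4 = 0.00121
  k=3: C(6,3)·0.90^3·0.10^3 = 0.01458
1 − 0.01585 = 0.98415

0.984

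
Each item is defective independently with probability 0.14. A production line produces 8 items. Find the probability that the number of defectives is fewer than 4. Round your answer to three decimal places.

0.983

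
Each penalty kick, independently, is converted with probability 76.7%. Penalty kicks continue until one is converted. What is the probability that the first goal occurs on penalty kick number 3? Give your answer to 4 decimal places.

0.0416

Geometric (trials to first success), p = 0.767.
P(Y = 3) = (1−p)^2 · p = 0.054289 · 0.767 = 0.041640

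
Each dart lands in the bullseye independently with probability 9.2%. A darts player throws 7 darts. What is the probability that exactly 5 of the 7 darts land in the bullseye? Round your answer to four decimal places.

0.0001

X ~ Binomial(n=7, p=0.092).
P(X=5) = C(7,5) · p^5 · (1−p)^2
= 21 · 6.5908e-06 · 0.82446 = 0.000114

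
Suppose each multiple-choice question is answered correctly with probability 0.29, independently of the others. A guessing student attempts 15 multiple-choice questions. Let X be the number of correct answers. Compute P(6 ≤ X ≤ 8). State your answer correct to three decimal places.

0.237

X ~ Binomial(15, 0.29); P(6 ≤ X ≤ 8) = Σ C(15,k) p^k (1−p)^(15−k) over k:
  k=6: C(15,6)·0.29^6·0.71^9 = 0.13650
  k=7: C(15,7)·0.29^7·0.71^8 = 0.07168
  k=8: C(15,8)·0.29^8·0.71^7 = 0.02928
Total = 0.23745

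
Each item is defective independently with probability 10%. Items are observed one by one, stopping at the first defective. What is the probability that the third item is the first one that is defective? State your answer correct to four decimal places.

0.0810

Geometric (trials to first success), p = 0.10.
P(Y = 3) = (1−p)^2 · p = 0.81 · 0.10 = 0.081000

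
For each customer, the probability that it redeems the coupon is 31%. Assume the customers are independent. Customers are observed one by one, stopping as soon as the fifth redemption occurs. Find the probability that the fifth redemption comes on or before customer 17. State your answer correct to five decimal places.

0.64531

Finishing within 17 customers ⇔ at least 5 successes in the first 17. With X ~ Binomial(17, 0.31), P(Y ≤ 17) = 1 − P(X ≤ 4).
  k=0: C(17,0)·0.31^0·0.69^17 = 0.0018215
  k=1: C(17,1)·0.31^1·0.69^16 = 0.0139122
  k=2: C(17,2)·0.31^2·0.69^15 = 0.0500033
  k=3: C(17,3)·0.31^3·0.69^14 = 0.1123263
  k=4: C(17,4)·0.31^4·0.69^13 = 0.1766290
1 − 0.3546922 = 0.6453078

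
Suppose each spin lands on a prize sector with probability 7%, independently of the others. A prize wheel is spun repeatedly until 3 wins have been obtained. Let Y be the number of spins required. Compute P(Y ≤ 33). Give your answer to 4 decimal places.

0.4095

Finishing within 33 spins ⇔ at least 3 successes in the first 33. With X ~ Binomial(33, 0.07), P(Y ≤ 33) = 1 − P(X ≤ 2).
  k=0: C(33,0)·0.07^0·0.93^33 = 0.091188
  k=1: C(33,1)·0.07^1·0.93^32 = 0.226499
  k=2: C(33,2)·0.07^2·0.93^31 = 0.272773
1 − 0.590460 = 0.409540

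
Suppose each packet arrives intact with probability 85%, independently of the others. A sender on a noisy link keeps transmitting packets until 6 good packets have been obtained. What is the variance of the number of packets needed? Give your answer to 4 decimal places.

Y = total packets until the sixth success; negative binomial with r=6, p=0.85.
Var(Y) = r(1−p)/p² = 6·0.15 / 0.85² = 1.245675

1.2457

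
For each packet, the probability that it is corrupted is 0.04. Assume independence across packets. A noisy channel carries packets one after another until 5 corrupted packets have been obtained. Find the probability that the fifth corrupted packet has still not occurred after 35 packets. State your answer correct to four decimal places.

Needing more than 35 packets ⇔ fewer than 5 successes in the first 35. With X ~ Binomial(35, 0.04), P(Y > 35) = P(X ≤ 4).
  k=0: C(35,0)·0.04^0·0.96^35 = 0.239603
  k=1: C(35,1)·0.04^1·0.96^34 = 0.349422
  k=2: C(35,2)·0.04^2·0.96^33 = 0.247507
  k=3: C(35,3)·0.04^3·0.96^32 = 0.113441
  k=4: C(35,4)·0.04^4·0.96^31 = 0.037814
P(X ≤ 4) = 0.987787

0.9878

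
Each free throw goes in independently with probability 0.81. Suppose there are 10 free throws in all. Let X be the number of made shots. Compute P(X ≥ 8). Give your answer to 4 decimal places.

0.7078

X ~ Binomial(10, 0.81); P(X ≥ 8) = Σ C(10,k) p^k (1−p)^(10−k) over k:
  k=8: C(10,8)·0.81^8·0.19^2 = 0.301023
  k=9: C(10,9)·0.81^9·0.19^1 = 0.285180
  k=10: C(10,10)·0.81^10·0.19^0 = 0.121577
Total = 0.707780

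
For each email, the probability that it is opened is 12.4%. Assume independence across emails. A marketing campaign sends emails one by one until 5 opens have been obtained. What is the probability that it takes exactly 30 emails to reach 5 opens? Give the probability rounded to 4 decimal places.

0.0254

Y = trial on which the fifth success occurs; negative binomial, r=5, p=0.124.
P(Y=30) = C(29,4) · p^5 · (1−p)^25
= 23751 · 2.9316e-05 · 0.036526 = 0.025433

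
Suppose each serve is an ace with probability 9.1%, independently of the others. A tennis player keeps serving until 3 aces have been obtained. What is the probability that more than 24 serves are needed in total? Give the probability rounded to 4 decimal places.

0.6248

Needing more than 24 serves ⇔ fewer than 3 successes in the first 24. With X ~ Binomial(24, 0.091), P(Y > 24) = P(X ≤ 2).
  k=0: C(24,0)·0.091^0·0.909^24 = 0.101282
  k=1: C(24,1)·0.091^1·0.909^23 = 0.243345
  k=2: C(24,2)·0.091^2·0.909^22 = 0.280154
P(X ≤ 2) = 0.624781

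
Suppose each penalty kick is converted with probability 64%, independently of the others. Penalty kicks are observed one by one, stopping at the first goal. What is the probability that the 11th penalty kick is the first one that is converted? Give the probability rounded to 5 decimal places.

0.00002

Geometric (trials to first success), p = 0.64.
P(Y = 11) = (1−p)^10 · p = 3.6562e-05 · 0.64 = 0.0000234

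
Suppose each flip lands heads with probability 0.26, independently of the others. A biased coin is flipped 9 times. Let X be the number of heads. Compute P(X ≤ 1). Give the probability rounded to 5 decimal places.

0.27695

X ~ Binomial(9, 0.26); P(X ≤ 1) = Σ C(9,k) p^k (1−p)^(9−k) over k:
  k=0: C(9,0)·0.26^0·0.74^9 = 0.0665404
  k=1: C(9,1)·0.26^1·0.74^8 = 0.2104116
Total = 0.2769520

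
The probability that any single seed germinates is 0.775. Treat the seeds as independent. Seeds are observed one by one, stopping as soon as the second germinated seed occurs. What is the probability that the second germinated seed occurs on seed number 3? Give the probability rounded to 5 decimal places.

Y = trial on which the second success occurs; negative binomial, r=2, p=0.775.
P(Y=3) = C(2,1) · p^2 · (1−p)^1
= 2 · 0.60062 · 0.225 = 0.2702812

0.27028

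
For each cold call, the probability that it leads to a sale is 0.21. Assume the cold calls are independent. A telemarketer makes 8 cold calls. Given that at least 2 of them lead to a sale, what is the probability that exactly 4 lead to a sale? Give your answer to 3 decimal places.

X ~ Binomial(8, 0.21). Want P(X=4 | X≥2) = P(X=4) / P(X≥2).
P(X=4) = C(8,4)·0.21^4·0.79^4 = 0.05303
P(X≥2) = 1 − 0.15171 − 0.32263 = 0.52566
Ratio = 0.05303 / 0.52566 = 0.10087

0.101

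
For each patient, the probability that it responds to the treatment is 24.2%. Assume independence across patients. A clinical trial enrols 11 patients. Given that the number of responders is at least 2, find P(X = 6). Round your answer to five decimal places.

X ~ Binomial(11, 0.242). Want P(X=6 | X≥2) = P(X=6) / P(X≥2).
P(X=6) = C(11,6)·0.242^6·0.758^5 = 0.0232210
P(X≥2) = 1 − 0.0474637 − 0.1666864 = 0.7858500
Ratio = 0.0232210 / 0.7858500 = 0.0295488

0.02955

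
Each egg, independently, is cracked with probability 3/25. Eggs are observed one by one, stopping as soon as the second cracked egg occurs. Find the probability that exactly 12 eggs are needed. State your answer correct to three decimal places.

0.044

Y = trial on which the second success occurs; negative binomial, r=2, p=0.12.
P(Y=12) = C(11,1) · p^2 · (1−p)^10
= 11 · 0.0144 · 0.2785 = 0.04411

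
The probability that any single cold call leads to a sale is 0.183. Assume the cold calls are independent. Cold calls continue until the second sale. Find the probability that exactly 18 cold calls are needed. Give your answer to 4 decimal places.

0.0224

Y = trial on which the second success occurs; negative binomial, r=2, p=0.183.
P(Y=18) = C(17,1) · p^2 · (1−p)^16
= 17 · 0.033489 · 0.039405 = 0.022434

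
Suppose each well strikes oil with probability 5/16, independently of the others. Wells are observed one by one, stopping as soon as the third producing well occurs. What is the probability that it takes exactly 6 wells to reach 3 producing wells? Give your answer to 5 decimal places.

Y = trial on which the third success occurs; negative binomial, r=3, p=0.3125.
P(Y=6) = C(5,2) · p^3 · (1−p)^3
= 10 · 0.030518 · 0.32495 = 0.0991672

0.09917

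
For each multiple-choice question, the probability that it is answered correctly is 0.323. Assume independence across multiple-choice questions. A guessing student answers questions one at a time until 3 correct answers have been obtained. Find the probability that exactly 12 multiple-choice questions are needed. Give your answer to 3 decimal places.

Y = trial on which the third success occurs; negative binomial, r=3, p=0.323.
P(Y=12) = C(11,2) · p^3 · (1−p)^9
= 55 · 0.033698 · 0.029874 = 0.05537

0.055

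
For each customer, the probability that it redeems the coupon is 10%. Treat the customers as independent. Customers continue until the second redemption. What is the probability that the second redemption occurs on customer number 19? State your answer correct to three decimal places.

Y = trial on which the second success occurs; negative binomial, r=2, p=0.10.
P(Y=19) = C(18,1) · p^2 · (1−p)^17
= 18 · 0.01 · 0.16677 = 0.03002

0.030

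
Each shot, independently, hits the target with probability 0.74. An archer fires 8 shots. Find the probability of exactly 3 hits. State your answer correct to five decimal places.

0.02696

X ~ Binomial(n=8, p=0.74).
P(X=3) = C(8,3) · p^3 · (1−p)^5
= 56 · 0.40522 · 0.0011881 = 0.0269619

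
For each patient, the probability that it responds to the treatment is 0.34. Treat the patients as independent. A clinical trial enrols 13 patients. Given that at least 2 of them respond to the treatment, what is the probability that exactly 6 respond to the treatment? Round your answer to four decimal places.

X ~ Binomial(13, 0.34). Want P(X=6 | X≥2) = P(X=6) / P(X≥2).
P(X=6) = C(13,6)·0.34^6·0.66^7 = 0.144610
P(X≥2) = 1 − 0.004509 − 0.030196 = 0.965295
Ratio = 0.144610 / 0.965295 = 0.149809

0.1498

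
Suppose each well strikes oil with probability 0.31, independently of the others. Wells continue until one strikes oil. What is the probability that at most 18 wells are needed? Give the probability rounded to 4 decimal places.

Y = number of wells to the first success; geometric, p = 0.31.
P(Y ≤ 18) = 1 − (1−p)^18 = 1 − 0.001257 = 0.998743

0.9987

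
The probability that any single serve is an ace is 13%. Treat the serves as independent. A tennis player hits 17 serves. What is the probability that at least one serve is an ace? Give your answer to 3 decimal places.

0.906

P(at least one) = 1 − P(none) = 1 − (1 − 0.13)^17
= 1 − 0.09372 = 0.90628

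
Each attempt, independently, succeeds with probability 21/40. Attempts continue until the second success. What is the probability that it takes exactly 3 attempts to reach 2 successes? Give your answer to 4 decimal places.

Y = trial on which the second success occurs; negative binomial, r=2, p=0.525.
P(Y=3) = C(2,1) · p^2 · (1−p)^1
= 2 · 0.27563 · 0.475 = 0.261844

0.2618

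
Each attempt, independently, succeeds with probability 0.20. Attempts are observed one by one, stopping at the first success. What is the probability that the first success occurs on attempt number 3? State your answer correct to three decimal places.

Geometric (trials to first success), p = 0.20.
P(Y = 3) = (1−p)^2 · p = 0.64 · 0.20 = 0.12800

0.128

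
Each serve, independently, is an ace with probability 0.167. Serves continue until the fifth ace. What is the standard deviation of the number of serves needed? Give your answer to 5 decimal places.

Y = total serves until the fifth success; negative binomial with r=5, p=0.167.
SD(Y) = √[r(1−p)/p²] = √(149.3420345) = 12.2205579

12.22056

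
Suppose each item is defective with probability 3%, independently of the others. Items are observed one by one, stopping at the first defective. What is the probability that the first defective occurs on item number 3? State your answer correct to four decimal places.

Geometric (trials to first success), p = 0.03.
P(Y = 3) = (1−p)^2 · p = 0.9409 · 0.03 = 0.028227

0.0282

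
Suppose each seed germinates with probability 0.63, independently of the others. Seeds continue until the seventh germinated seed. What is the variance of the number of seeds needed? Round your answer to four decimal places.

6.5256

Y = total seeds until the seventh success; negative binomial with r=7, p=0.63.
Var(Y) = r(1−p)/p² = 7·0.37 / 0.63² = 6.525573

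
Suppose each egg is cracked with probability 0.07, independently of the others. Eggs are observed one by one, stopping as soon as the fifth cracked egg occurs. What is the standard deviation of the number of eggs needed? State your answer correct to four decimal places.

30.8055

Y = total eggs until the fifth success; negative binomial with r=5, p=0.07.
SD(Y) = √[r(1−p)/p²] = √(948.979592) = 30.805512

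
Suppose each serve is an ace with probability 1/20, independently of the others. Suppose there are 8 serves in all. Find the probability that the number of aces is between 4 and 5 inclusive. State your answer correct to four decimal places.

0.0004

X ~ Binomial(8, 0.05); P(4 ≤ X ≤ 5) = Σ C(8,k) p^k (1−p)^(8−k) over k:
  k=4: C(8,4)·0.05^4·0.95^4 = 0.000356
  k=5: C(8,5)·0.05^5·0.95^3 = 0.000015
Total = 0.000371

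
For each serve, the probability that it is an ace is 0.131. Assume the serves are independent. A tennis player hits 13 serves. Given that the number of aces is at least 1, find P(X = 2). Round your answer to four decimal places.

X ~ Binomial(13, 0.131). Want P(X=2 | X≥1) = P(X=2) / P(X≥1).
P(X=2) = C(13,2)·0.131^2·0.869^11 = 0.285663
P(X≥1) = 1 − 0.161160 = 0.838840
Ratio = 0.285663 / 0.838840 = 0.340546

0.3405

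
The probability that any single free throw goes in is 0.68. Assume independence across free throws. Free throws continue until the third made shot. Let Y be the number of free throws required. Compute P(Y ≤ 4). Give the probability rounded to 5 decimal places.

Finishing within 4 free throws ⇔ at least 3 successes in the first 4. With X ~ Binomial(4, 0.68), P(Y ≤ 4) = 1 − P(X ≤ 2).
  k=0: C(4,0)·0.68^0·0.32^4 = 0.0104858
  k=1: C(4,1)·0.68^1·0.32^3 = 0.0891290
  k=2: C(4,2)·0.68^2·0.32^2 = 0.2840986
1 − 0.3837133 = 0.6162867

0.61629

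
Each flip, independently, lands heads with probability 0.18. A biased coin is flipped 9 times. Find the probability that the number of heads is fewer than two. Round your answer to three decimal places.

X ~ Binomial(9, 0.18); P(X ≤ 1) = Σ C(9,k) p^k (1−p)^(9−k) over k:
  k=0: C(9,0)·0.18^0·0.82^9 = 0.16762
  k=1: C(9,1)·0.18^1·0.82^8 = 0.33115
Total = 0.49877

0.499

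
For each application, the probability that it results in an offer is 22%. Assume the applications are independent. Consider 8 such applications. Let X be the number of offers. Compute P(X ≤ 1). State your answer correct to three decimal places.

X ~ Binomial(8, 0.22); P(X ≤ 1) = Σ C(8,k) p^k (1−p)^(8−k) over k:
  k=0: C(8,0)·0.22^0·0.78^8 = 0.13701
  k=1: C(8,1)·0.22^1·0.78^7 = 0.30915
Total = 0.44617

0.446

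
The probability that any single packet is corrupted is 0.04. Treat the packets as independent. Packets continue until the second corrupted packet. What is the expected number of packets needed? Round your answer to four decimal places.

Y = total packets until the second success; negative binomial with r=2, p=0.04.
E[Y] = r / p = 2 / 0.04 = 50.000000

50.0000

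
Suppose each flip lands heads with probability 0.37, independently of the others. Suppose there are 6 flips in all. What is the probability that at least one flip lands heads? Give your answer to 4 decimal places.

0.9375

P(at least one) = 1 − P(none) = 1 − (1 − 0.37)^6
= 1 − 0.062524 = 0.937476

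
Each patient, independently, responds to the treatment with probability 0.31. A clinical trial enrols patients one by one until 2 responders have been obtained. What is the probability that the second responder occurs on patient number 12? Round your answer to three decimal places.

Y = trial on which the second success occurs; negative binomial, r=2, p=0.31.
P(Y=12) = C(11,1) · p^2 · (1−p)^10
= 11 · 0.0961 · 0.024462 = 0.02586

0.026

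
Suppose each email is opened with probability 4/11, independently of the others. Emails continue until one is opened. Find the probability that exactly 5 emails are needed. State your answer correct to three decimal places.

Geometric (trials to first success), p = 0.363636.
P(Y = 5) = (1−p)^4 · p = 0.16399 · 0.363636 = 0.05963

0.060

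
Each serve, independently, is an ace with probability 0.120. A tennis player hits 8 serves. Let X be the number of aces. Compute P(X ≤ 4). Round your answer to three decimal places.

0.999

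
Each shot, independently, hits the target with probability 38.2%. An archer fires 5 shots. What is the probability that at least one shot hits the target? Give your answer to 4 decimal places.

0.9099

P(at least one) = 1 − P(none) = 1 − (1 − 0.382)^5
= 1 − 0.090145 = 0.909855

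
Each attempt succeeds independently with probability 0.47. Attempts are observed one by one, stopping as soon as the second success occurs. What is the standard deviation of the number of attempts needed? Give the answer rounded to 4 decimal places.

2.1906

Y = total attempts until the second success; negative binomial with r=2, p=0.47.
SD(Y) = √[r(1−p)/p²] = √(4.798551) = 2.190560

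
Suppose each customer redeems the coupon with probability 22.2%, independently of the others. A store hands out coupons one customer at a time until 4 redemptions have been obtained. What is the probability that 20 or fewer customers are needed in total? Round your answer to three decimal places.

0.679

Finishing within 20 customers ⇔ at least 4 successes in the first 20. With X ~ Binomial(20, 0.222), P(Y ≤ 20) = 1 − P(X ≤ 3).
  k=0: C(20,0)·0.222^0·0.778^20 = 0.00660
  k=1: C(20,1)·0.222^1·0.778^19 = 0.03767
  k=2: C(20,2)·0.222^2·0.778^18 = 0.10212
  k=3: C(20,3)·0.222^3·0.778^17 = 0.17483
1 − 0.32122 = 0.67878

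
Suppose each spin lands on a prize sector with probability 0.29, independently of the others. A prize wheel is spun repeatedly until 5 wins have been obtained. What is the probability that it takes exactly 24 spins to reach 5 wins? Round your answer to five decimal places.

0.02711

Y = trial on which the fifth success occurs; negative binomial, r=5, p=0.29.
P(Y=24) = C(23,4) · p^5 · (1−p)^19
= 8855 · 0.0020511 · 0.0014925 = 0.0271074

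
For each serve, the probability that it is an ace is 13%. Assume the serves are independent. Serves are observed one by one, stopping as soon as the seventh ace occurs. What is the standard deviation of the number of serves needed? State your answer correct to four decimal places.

18.9830

Y = total serves until the seventh success; negative binomial with r=7, p=0.13.
SD(Y) = √[r(1−p)/p²] = √(360.355030) = 18.983020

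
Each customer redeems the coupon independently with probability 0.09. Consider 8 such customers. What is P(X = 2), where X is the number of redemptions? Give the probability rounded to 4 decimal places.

0.1288

X ~ Binomial(n=8, p=0.09).
P(X=2) = C(8,2) · p^2 · (1−p)^6
= 28 · 0.0081 · 0.56787 = 0.128793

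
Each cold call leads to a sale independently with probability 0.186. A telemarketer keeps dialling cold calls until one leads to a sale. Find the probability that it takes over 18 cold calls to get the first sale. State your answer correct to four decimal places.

Y = number of cold calls to the first success; geometric, p = 0.186.
P(Y > 18) = P(first 18 all fail) = (1−p)^18 = 0.024617

0.0246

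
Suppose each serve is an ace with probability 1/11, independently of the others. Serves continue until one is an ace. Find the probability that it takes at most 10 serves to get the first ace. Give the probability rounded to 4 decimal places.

Y = number of serves to the first success; geometric, p = 0.090909.
P(Y ≤ 10) = 1 − (1−p)^10 = 1 − 0.385543 = 0.614457

0.6145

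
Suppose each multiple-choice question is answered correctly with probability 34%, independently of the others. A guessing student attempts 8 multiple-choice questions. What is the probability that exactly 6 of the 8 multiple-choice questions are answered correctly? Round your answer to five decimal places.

X ~ Binomial(n=8, p=0.34).
P(X=6) = C(8,6) · p^6 · (1−p)^2
= 28 · 0.0015448 · 0.4356 = 0.0188417

0.01884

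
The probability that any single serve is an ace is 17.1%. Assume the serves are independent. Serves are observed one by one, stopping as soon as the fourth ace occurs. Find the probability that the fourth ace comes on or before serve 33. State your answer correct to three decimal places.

Finishing within 33 serves ⇔ at least 4 successes in the first 33. With X ~ Binomial(33, 0.171), P(Y ≤ 33) = 1 − P(X ≤ 3).
  k=0: C(33,0)·0.171^0·0.829^33 = 0.00205
  k=1: C(33,1)·0.171^1·0.829^32 = 0.01397
  k=2: C(33,2)·0.171^2·0.829^31 = 0.04611
  k=3: C(33,3)·0.171^3·0.829^30 = 0.09829
1 − 0.16042 = 0.83958

0.840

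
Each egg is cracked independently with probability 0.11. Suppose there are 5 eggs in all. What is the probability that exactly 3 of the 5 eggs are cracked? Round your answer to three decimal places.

0.011

X ~ Binomial(n=5, p=0.11).
P(X=3) = C(5,3) · p^3 · (1−p)^2
= 10 · 0.001331 · 0.7921 = 0.01054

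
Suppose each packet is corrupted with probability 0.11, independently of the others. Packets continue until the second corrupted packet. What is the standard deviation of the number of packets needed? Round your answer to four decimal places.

12.1288

Y = total packets until the second success; negative binomial with r=2, p=0.11.
SD(Y) = √[r(1−p)/p²] = √(147.107438) = 12.128786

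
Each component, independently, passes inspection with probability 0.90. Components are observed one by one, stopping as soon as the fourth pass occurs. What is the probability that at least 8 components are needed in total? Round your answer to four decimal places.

Needing more than 7 components ⇔ fewer than 4 successes in the first 7. With X ~ Binomial(7, 0.90), P(Y > 7) = P(X ≤ 3).
  k=0: C(7,0)·0.90^0·0.10^7 = 0.000000
  k=1: C(7,1)·0.90^1·0.10^6 = 0.000006
  k=2: C(7,2)·0.90^2·0.10^5 = 0.000170
  k=3: C(7,3)·0.90^3·0.10^4 = 0.002551
P(X ≤ 3) = 0.002728

0.0027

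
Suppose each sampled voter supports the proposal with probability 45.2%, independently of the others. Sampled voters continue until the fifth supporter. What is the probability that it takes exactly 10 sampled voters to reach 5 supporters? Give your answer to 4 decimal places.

Y = trial on which the fifth success occurs; negative binomial, r=5, p=0.452.
P(Y=10) = C(9,4) · p^5 · (1−p)^5
= 126 · 0.018867 · 0.04942 = 0.117480

0.1175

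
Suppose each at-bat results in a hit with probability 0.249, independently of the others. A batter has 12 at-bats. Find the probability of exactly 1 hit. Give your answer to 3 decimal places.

X ~ Binomial(n=12, p=0.249).
P(X=1) = C(12,1) · p^1 · (1−p)^11
= 12 · 0.249 · 0.042859 = 0.12806

0.128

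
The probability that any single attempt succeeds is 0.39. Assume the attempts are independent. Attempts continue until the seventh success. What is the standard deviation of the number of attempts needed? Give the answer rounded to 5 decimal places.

5.29846

Y = total attempts until the seventh success; negative binomial with r=7, p=0.39.
SD(Y) = √[r(1−p)/p²] = √(28.0736358) = 5.2984560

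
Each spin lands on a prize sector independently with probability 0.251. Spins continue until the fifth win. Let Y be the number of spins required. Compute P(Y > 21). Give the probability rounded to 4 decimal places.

0.3634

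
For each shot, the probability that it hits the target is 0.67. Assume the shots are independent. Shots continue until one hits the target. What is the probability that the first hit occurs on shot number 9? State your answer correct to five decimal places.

0.00009

Geometric (trials to first success), p = 0.67.
P(Y = 9) = (1−p)^8 · p = 0.00014064 · 0.67 = 0.0000942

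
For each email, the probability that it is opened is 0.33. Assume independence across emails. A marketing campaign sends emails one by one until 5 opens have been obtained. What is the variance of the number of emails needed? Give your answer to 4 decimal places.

Y = total emails until the fifth success; negative binomial with r=5, p=0.33.
Var(Y) = r(1−p)/p² = 5·0.67 / 0.33² = 30.762167

30.7622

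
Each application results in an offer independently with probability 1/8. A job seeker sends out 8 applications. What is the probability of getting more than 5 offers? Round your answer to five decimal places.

0.00009

X ~ Binomial(8, 0.125); P(X ≥ 6) = Σ C(8,k) p^k (1−p)^(8−k) over k:
  k=6: C(8,6)·0.125^6·0.875^2 = 0.0000818
  k=7: C(8,7)·0.125^7·0.875^1 = 0.0000033
  k=8: C(8,8)·0.125^8·0.875^0 = 0.0000001
Total = 0.0000852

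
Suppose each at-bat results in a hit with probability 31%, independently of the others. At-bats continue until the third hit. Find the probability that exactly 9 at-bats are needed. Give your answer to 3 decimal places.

0.090

Y = trial on which the third success occurs; negative binomial, r=3, p=0.31.
P(Y=9) = C(8,2) · p^3 · (1−p)^6
= 28 · 0.029791 · 0.10792 = 0.09002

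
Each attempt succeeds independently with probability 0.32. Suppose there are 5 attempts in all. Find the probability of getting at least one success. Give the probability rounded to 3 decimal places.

0.855

P(at least one) = 1 − P(none) = 1 − (1 − 0.32)^5
= 1 − 0.14539 = 0.85461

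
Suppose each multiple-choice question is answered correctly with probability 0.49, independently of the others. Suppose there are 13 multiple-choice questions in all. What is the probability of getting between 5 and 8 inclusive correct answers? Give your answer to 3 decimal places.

X ~ Binomial(13, 0.49); P(5 ≤ X ≤ 8) = Σ C(13,k) p^k (1−p)^(13−k) over k:
  k=5: C(13,5)·0.49^5·0.51^8 = 0.16639
  k=6: C(13,6)·0.49^6·0.51^7 = 0.21315
  k=7: C(13,7)·0.49^7·0.51^6 = 0.20479
  k=8: C(13,8)·0.49^8·0.51^5 = 0.14757
Total = 0.73190

0.732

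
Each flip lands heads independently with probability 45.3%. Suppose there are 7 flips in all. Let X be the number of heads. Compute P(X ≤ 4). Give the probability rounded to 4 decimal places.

0.8431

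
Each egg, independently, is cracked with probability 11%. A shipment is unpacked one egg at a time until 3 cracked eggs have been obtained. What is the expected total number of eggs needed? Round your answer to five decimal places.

Y = total eggs until the third success; negative binomial with r=3, p=0.11.
E[Y] = r / p = 3 / 0.11 = 27.2727273

27.27273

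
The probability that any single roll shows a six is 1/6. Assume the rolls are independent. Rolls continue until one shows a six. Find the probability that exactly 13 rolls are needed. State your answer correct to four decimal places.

0.0187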